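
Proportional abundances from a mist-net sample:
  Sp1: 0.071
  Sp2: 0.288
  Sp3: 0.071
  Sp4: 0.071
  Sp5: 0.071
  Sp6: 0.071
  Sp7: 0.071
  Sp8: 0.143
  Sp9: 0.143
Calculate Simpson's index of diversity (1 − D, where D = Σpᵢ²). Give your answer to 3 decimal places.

D = 0.071² + 0.288² + 0.071² + 0.071² + 0.071² + 0.071² + 0.071² + 0.143² + 0.143² = 0.00504 + 0.08294 + 0.00504 + 0.00504 + 0.00504 + 0.00504 + 0.00504 + 0.02045 + 0.02045 = 0.15409 (working shown to 5 dp, full precision carried).
So 1 − D = 0.84591, i.e. 0.846 to 3 decimal places.

0.846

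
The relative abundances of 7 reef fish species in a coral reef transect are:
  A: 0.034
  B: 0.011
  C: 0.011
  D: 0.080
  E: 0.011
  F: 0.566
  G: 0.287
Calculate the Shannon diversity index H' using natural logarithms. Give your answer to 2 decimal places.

Each pᵢ ln pᵢ term (working shown to 4 dp, full precision carried): 0.034×(-3.3814)=-0.1150, 0.011×(-4.5099)=-0.0496, 0.011×(-4.5099)=-0.0496, 0.08×(-2.5257)=-0.2021, 0.011×(-4.5099)=-0.0496, 0.566×(-0.5692)=-0.3221, 0.287×(-1.2483)=-0.3583.
Sum = -1.1463, so H' = 1.15.

1.15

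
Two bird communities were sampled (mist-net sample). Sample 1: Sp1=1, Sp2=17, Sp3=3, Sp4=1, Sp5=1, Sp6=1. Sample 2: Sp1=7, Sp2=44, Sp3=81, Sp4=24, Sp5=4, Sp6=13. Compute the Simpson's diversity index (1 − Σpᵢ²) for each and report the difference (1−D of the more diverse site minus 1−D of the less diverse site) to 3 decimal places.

0.213

Sample 1: N=24, proportions 0.04167, 0.70833, 0.125, 0.04167, 0.04167, 0.04167, giving 1−D = 0.47569 (working shown to 5 dp, full precision carried).
Sample 2: N=173, proportions 0.04046, 0.25434, 0.46821, 0.13873, 0.02312, 0.07514, giving 1−D = 0.68903.
Difference = |0.47569 − 0.68903| = 0.21334, i.e. 0.213 to 3 decimal places.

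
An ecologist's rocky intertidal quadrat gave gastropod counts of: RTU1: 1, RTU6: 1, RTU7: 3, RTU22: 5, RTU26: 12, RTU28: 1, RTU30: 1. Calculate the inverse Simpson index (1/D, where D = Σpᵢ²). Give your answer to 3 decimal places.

3.165

Total N = 1+1+3+5+12+1+1 = 24, so the proportions are 0.0416667, 0.0416667, 0.125, 0.2083333, 0.5, 0.0416667, 0.0416667 (working shown to 7 dp, full precision carried).
D = 0.0416667² + 0.0416667² + 0.125² + 0.2083333² + 0.5² + 0.0416667² + 0.0416667² = 0.0017361 + 0.0017361 + 0.0156250 + 0.0434028 + 0.2500000 + 0.0017361 + 0.0017361 = 0.3159722.
So 1/D = 3.16484, i.e. 3.165 to 3 decimal places.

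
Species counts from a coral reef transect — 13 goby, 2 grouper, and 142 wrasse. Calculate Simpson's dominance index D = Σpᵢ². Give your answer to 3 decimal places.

0.825

Total N = 13+2+142 = 157, so the proportions are 0.0828, 0.01274, 0.90446 (working shown to 5 dp, full precision carried).
D = 0.0828² + 0.01274² + 0.90446² = 0.00686 + 0.00016 + 0.81805 = 0.82506.
To 3 decimal places, D = 0.825.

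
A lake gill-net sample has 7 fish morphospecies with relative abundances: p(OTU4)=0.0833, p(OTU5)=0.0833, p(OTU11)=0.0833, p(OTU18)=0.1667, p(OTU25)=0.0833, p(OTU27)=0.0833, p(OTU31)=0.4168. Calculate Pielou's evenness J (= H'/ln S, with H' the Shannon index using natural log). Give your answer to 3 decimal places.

H' = −Σ pᵢ ln pᵢ = −((-0.20703) + (-0.20703) + (-0.20703) + (-0.29865) + (-0.20703) + (-0.20703) + (-0.36476)) = 1.69855 (working shown to 5 dp, full precision carried).
With S = 7 species, ln S = 1.94591, so J = 1.69855/1.94591 = 0.87288, i.e. 0.873 to 3 decimal places.

0.873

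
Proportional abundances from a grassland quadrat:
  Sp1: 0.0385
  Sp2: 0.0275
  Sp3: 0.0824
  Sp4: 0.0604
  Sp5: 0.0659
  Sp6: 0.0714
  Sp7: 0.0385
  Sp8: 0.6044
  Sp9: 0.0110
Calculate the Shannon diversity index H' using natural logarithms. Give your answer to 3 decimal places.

1.446

Each pᵢ ln pᵢ term (working shown to 5 dp, full precision carried): 0.0385×(-3.25710)=-0.12540, 0.0275×(-3.59357)=-0.09882, 0.0824×(-2.49617)=-0.20568, 0.0604×(-2.80677)=-0.16953, 0.0659×(-2.71962)=-0.17922, 0.0714×(-2.63946)=-0.18846, 0.0385×(-3.25710)=-0.12540, 0.6044×(-0.50352)=-0.30433, 0.011×(-4.50986)=-0.04961.
Sum = -1.44645, so H' = 1.446.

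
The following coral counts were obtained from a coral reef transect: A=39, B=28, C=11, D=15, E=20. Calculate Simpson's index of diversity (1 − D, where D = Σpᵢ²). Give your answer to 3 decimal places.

0.761

Total N = 39+28+11+15+20 = 113, so the proportions are 0.34513, 0.24779, 0.09735, 0.13274, 0.17699 (working shown to 5 dp, full precision carried).
D = 0.34513² + 0.24779² + 0.09735² + 0.13274² + 0.17699² = 0.11912 + 0.06140 + 0.00948 + 0.01762 + 0.03133 = 0.23894.
So 1 − D = 0.76106, i.e. 0.761 to 3 decimal places.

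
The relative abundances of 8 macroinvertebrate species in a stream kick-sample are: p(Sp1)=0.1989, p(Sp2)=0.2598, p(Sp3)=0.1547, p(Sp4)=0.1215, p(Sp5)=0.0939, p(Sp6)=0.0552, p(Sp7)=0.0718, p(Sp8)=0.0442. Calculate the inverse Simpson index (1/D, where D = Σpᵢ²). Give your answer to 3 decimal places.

D = 0.1989² + 0.2598² + 0.1547² + 0.1215² + 0.0939² + 0.0552² + 0.0718² + 0.0442² = 0.0395612 + 0.0674960 + 0.0239321 + 0.0147622 + 0.0088172 + 0.0030470 + 0.0051552 + 0.0019536 = 0.1647247 (working shown to 7 dp, full precision carried).
So 1/D = 6.07073, i.e. 6.071 to 3 decimal places.

6.071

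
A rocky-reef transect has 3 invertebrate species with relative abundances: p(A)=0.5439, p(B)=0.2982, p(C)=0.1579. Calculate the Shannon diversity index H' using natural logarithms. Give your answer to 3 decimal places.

Each pᵢ ln pᵢ term (working shown to 7 dp, full precision carried): 0.5439×(-0.6089899)=-0.3312296, 0.2982×(-1.2099909)=-0.3608193, 0.1579×(-1.8457934)=-0.2914508.
Sum = -0.9834996, so H' = 0.983.

0.983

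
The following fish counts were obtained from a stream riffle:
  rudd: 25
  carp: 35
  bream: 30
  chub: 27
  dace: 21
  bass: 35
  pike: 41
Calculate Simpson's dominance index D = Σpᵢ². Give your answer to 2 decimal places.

0.15

Total N = 25+35+30+27+21+35+41 = 214, so the proportions are 0.1168, 0.1636, 0.1402, 0.1262, 0.0981, 0.1636, 0.1916 (working shown to 4 dp, full precision carried).
D = 0.1168² + 0.1636² + 0.1402² + 0.1262² + 0.0981² + 0.1636² + 0.1916² = 0.0136 + 0.0267 + 0.0197 + 0.0159 + 0.0096 + 0.0267 + 0.0367 = 0.1491.
To 2 decimal places, D = 0.15.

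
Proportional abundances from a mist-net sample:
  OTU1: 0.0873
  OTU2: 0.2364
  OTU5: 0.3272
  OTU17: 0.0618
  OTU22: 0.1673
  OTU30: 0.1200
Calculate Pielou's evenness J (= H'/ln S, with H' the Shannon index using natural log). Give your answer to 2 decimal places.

H' = −Σ pᵢ ln pᵢ = −((-0.2129) + (-0.3409) + (-0.3655) + (-0.1720) + (-0.2991) + (-0.2544)) = 1.6450 (working shown to 4 dp, full precision carried).
With S = 6 species, ln S = 1.7918, so J = 1.6450/1.7918 = 0.9181, i.e. 0.92 to 2 decimal places.

0.92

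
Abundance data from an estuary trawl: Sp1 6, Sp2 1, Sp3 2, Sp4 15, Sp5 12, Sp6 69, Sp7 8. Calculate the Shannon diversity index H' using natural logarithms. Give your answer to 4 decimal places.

Total N = 6+1+2+15+12+69+8 = 113, so the proportions are 0.053097, 0.00885, 0.017699, 0.132743, 0.106195, 0.610619, 0.070796 (working shown to 6 dp, full precision carried).
Each pᵢ ln pᵢ term: 0.053097×(-2.935628)=-0.155874, 0.00885×(-4.727388)=-0.041835, 0.017699×(-4.034241)=-0.071402, 0.132743×(-2.019338)=-0.268054, 0.106195×(-2.242481)=-0.238140, 0.610619×(-0.493281)=-0.301207, 0.070796×(-2.647946)=-0.187465.
Sum = -1.263978, so H' = 1.2640.

1.2640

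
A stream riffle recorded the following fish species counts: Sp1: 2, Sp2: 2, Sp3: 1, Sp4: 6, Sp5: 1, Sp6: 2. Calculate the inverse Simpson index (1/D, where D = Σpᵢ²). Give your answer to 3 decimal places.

Total N = 2+2+1+6+1+2 = 14, so the proportions are 0.1428571, 0.1428571, 0.0714286, 0.4285714, 0.0714286, 0.1428571 (working shown to 7 dp, full precision carried).
D = 0.1428571² + 0.1428571² + 0.0714286² + 0.4285714² + 0.0714286² + 0.1428571² = 0.0204082 + 0.0204082 + 0.0051020 + 0.1836735 + 0.0051020 + 0.0204082 = 0.2551020.
So 1/D = 3.92000, i.e. 3.920 to 3 decimal places.

3.920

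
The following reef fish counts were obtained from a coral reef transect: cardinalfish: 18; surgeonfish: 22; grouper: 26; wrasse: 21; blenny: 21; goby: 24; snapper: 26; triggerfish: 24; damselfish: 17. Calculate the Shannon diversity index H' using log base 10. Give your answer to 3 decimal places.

Total N = 18+22+26+21+21+24+26+24+17 = 199, so the proportions are 0.09045, 0.11055, 0.13065, 0.10553, 0.10553, 0.1206, 0.13065, 0.1206, 0.08543 (working shown to 5 dp, full precision carried).
Each pᵢ log₁₀ pᵢ term: 0.09045×(-1.04358)=-0.09439, 0.11055×(-0.95643)=-0.10574, 0.13065×(-0.88388)=-0.11548, 0.10553×(-0.97663)=-0.10306, 0.10553×(-0.97663)=-0.10306, 0.1206×(-0.91864)=-0.11079, 0.13065×(-0.88388)=-0.11548, 0.1206×(-0.91864)=-0.11079, 0.08543×(-1.06840)=-0.09127.
Sum = -0.95007, so H' = 0.950.

0.950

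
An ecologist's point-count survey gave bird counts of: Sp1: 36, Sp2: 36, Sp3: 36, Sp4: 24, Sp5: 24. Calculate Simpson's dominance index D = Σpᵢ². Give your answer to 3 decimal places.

0.207

Total N = 36+36+36+24+24 = 156, so the proportions are 0.23077, 0.23077, 0.23077, 0.15385, 0.15385 (working shown to 5 dp, full precision carried).
D = 0.23077² + 0.23077² + 0.23077² + 0.15385² + 0.15385² = 0.05325 + 0.05325 + 0.05325 + 0.02367 + 0.02367 = 0.20710.
To 3 decimal places, D = 0.207.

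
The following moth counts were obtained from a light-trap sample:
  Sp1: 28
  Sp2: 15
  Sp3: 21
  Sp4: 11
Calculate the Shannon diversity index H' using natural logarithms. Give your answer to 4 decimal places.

1.3277

Total N = 28+15+21+11 = 75, so the proportions are 0.373333, 0.2, 0.28, 0.146667 (working shown to 6 dp, full precision carried).
Each pᵢ ln pᵢ term: 0.373333×(-0.985284)=-0.367839, 0.2×(-1.609438)=-0.321888, 0.28×(-1.272966)=-0.356430, 0.146667×(-1.919593)=-0.281540.
Sum = -1.327697, so H' = 1.3277.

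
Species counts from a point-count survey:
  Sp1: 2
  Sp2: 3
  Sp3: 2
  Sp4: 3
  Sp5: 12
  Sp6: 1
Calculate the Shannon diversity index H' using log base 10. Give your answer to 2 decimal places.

Total N = 2+3+2+3+12+1 = 23, so the proportions are 0.087, 0.1304, 0.087, 0.1304, 0.5217, 0.0435 (working shown to 4 dp, full precision carried).
Each pᵢ log₁₀ pᵢ term: 0.087×(-1.0607)=-0.0922, 0.1304×(-0.8846)=-0.1154, 0.087×(-1.0607)=-0.0922, 0.1304×(-0.8846)=-0.1154, 0.5217×(-0.2825)=-0.1474, 0.0435×(-1.3617)=-0.0592.
Sum = -0.6219, so H' = 0.62.

0.62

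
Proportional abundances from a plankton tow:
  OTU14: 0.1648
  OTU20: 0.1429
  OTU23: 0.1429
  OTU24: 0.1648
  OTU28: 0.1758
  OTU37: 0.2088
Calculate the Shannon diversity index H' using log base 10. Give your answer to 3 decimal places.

Each pᵢ log₁₀ pᵢ term (working shown to 5 dp, full precision carried): 0.1648×(-0.78304)=-0.12905, 0.1429×(-0.84497)=-0.12075, 0.1429×(-0.84497)=-0.12075, 0.1648×(-0.78304)=-0.12905, 0.1758×(-0.75498)=-0.13273, 0.2088×(-0.68027)=-0.14204.
Sum = -0.77435, so H' = 0.774.

0.774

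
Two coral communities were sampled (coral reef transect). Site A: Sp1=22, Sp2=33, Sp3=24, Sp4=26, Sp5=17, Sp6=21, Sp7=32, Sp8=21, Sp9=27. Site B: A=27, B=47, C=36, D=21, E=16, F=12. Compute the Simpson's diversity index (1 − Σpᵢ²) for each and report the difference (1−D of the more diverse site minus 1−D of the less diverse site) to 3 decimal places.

0.085

Site A: N=223, proportions 0.098655, 0.147982, 0.107623, 0.116592, 0.076233, 0.09417, 0.143498, 0.09417, 0.121076, giving 1−D = 0.884393 (working shown to 6 dp, full precision carried).
Site B: N=159, proportions 0.169811, 0.295597, 0.226415, 0.132075, 0.100629, 0.075472, giving 1−D = 0.799256.
Difference = |0.884393 − 0.799256| = 0.085137, i.e. 0.085 to 3 decimal places.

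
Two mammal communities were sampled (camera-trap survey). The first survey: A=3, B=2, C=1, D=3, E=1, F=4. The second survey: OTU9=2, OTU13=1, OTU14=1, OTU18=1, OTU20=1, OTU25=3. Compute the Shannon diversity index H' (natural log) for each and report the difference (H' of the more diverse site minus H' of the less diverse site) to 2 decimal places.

0.00

The first survey: N=14, proportions 0.2143, 0.1429, 0.0714, 0.2143, 0.0714, 0.2857, giving H' = 1.6731 (working shown to 4 dp, full precision carried).
The second survey: N=9, proportions 0.2222, 0.1111, 0.1111, 0.1111, 0.1111, 0.3333, giving H' = 1.6770.
Difference = |1.6731 − 1.6770| = 0.0039, i.e. 0.00 to 2 decimal places.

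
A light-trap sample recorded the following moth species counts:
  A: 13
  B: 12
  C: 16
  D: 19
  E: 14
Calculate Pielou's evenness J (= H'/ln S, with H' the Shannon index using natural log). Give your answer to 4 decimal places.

0.9915

Total N = 13+12+16+19+14 = 74, so the proportions are 0.175676, 0.162162, 0.216216, 0.256757, 0.189189 (working shown to 6 dp, full precision carried).
H' = −Σ pᵢ ln pᵢ = −((-0.305520) + (-0.294999) + (-0.331130) + (-0.349093) + (-0.315001)) = 1.595744.
With S = 5 species, ln S = 1.609438, so J = 1.595744/1.609438 = 0.991491, i.e. 0.9915 to 4 decimal places.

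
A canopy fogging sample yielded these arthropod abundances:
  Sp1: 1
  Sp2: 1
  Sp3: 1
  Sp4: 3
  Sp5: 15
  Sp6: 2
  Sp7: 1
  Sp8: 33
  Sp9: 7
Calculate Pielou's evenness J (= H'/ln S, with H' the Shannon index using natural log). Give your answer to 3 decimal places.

0.653

Total N = 1+1+1+3+15+2+1+33+7 = 64, so the proportions are 0.01562, 0.01562, 0.01562, 0.04688, 0.23438, 0.03125, 0.01562, 0.51562, 0.10938 (working shown to 5 dp, full precision carried).
H' = −Σ pᵢ ln pᵢ = −((-0.06498) + (-0.06498) + (-0.06498) + (-0.14345) + (-0.34004) + (-0.10830) + (-0.06498) + (-0.34154) + (-0.24204)) = 1.43530.
With S = 9 species, ln S = 2.19722, so J = 1.43530/2.19722 = 0.65324, i.e. 0.653 to 3 decimal places.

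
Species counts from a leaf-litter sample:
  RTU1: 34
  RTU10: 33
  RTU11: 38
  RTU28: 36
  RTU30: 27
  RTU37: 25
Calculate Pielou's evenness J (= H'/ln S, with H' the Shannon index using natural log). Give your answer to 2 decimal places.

0.99

Total N = 34+33+38+36+27+25 = 193, so the proportions are 0.1762, 0.171, 0.1969, 0.1865, 0.1399, 0.1295 (working shown to 4 dp, full precision carried).
H' = −Σ pᵢ ln pᵢ = −((-0.3059) + (-0.3020) + (-0.3200) + (-0.3132) + (-0.2752) + (-0.2647)) = 1.7810.
With S = 6 species, ln S = 1.7918, so J = 1.7810/1.7918 = 0.9940, i.e. 0.99 to 2 decimal places.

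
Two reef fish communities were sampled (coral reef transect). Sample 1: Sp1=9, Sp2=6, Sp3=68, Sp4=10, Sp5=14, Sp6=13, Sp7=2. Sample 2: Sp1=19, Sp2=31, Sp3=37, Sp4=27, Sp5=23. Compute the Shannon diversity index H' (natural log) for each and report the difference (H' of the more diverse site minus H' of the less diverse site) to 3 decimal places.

Sample 1: N=122, proportions 0.07377, 0.04918, 0.55738, 0.08197, 0.11475, 0.10656, 0.01639, giving H' = 1.42570 (working shown to 5 dp, full precision carried).
Sample 2: N=137, proportions 0.13869, 0.22628, 0.27007, 0.19708, 0.16788, giving H' = 1.58344.
Difference = |1.42570 − 1.58344| = 0.15774, i.e. 0.158 to 3 decimal places.

0.158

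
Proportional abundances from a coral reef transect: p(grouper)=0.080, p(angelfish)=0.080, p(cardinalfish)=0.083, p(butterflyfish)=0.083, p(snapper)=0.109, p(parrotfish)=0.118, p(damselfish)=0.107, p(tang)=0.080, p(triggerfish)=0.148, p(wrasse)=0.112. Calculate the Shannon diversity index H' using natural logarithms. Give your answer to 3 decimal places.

2.280

Each pᵢ ln pᵢ term (working shown to 5 dp, full precision carried): 0.08×(-2.52573)=-0.20206, 0.08×(-2.52573)=-0.20206, 0.083×(-2.48891)=-0.20658, 0.083×(-2.48891)=-0.20658, 0.109×(-2.21641)=-0.24159, 0.118×(-2.13707)=-0.25217, 0.107×(-2.23493)=-0.23914, 0.08×(-2.52573)=-0.20206, 0.148×(-1.91054)=-0.28276, 0.112×(-2.18926)=-0.24520.
Sum = -2.28019, so H' = 2.280.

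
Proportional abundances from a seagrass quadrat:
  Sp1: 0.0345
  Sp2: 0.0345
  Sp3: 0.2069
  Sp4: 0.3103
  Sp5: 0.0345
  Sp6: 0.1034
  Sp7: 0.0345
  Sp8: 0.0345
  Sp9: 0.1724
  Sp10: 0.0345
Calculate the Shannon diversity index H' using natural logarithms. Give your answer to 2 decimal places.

1.92

Each pᵢ ln pᵢ term (working shown to 4 dp, full precision carried): 0.0345×(-3.3668)=-0.1162, 0.0345×(-3.3668)=-0.1162, 0.2069×(-1.5755)=-0.3260, 0.3103×(-1.1702)=-0.3631, 0.0345×(-3.3668)=-0.1162, 0.1034×(-2.2692)=-0.2346, 0.0345×(-3.3668)=-0.1162, 0.0345×(-3.3668)=-0.1162, 0.1724×(-1.7579)=-0.3031, 0.0345×(-3.3668)=-0.1162.
Sum = -1.9237, so H' = 1.92.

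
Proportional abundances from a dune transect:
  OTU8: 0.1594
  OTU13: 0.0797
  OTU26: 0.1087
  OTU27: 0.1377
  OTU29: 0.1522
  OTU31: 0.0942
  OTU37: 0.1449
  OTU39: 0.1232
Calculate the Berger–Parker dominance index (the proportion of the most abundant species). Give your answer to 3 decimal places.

0.159

The largest proportion is 0.1594, i.e. d = 0.159 to 3 decimal places.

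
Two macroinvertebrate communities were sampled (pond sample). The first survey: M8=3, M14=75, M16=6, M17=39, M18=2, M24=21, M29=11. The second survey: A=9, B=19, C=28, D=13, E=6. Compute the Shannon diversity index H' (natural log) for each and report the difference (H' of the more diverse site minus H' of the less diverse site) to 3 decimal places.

0.066

The first survey: N=157, proportions 0.01911, 0.47771, 0.03822, 0.24841, 0.01274, 0.13376, 0.07006, giving H' = 1.41016 (working shown to 5 dp, full precision carried).
The second survey: N=75, proportions 0.12, 0.25333, 0.37333, 0.17333, 0.08, giving H' = 1.47594.
Difference = |1.41016 − 1.47594| = 0.06578, i.e. 0.066 to 3 decimal places.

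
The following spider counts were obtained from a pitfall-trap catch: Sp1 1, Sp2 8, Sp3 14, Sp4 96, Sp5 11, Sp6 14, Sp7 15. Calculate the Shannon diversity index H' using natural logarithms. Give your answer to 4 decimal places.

Total N = 1+8+14+96+11+14+15 = 159, so the proportions are 0.006289, 0.050314, 0.08805, 0.603774, 0.069182, 0.08805, 0.09434 (working shown to 6 dp, full precision carried).
Each pᵢ ln pᵢ term: 0.006289×(-5.068904)=-0.031880, 0.050314×(-2.989463)=-0.150413, 0.08805×(-2.429847)=-0.213949, 0.603774×(-0.504556)=-0.304638, 0.069182×(-2.671009)=-0.184787, 0.08805×(-2.429847)=-0.213949, 0.09434×(-2.360854)=-0.222722.
Sum = -1.322337, so H' = 1.3223.

1.3223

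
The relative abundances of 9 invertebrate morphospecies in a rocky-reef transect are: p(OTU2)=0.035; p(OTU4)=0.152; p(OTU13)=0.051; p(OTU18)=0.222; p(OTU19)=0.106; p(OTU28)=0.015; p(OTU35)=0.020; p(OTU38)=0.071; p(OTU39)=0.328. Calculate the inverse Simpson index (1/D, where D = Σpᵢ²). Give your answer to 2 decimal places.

D = 0.035² + 0.152² + 0.051² + 0.222² + 0.106² + 0.015² + 0.02² + 0.071² + 0.328² = 0.001225 + 0.023104 + 0.002601 + 0.049284 + 0.011236 + 0.000225 + 0.000400 + 0.005041 + 0.107584 = 0.200700 (working shown to 6 dp, full precision carried).
So 1/D = 4.9826, i.e. 4.98 to 2 decimal places.

4.98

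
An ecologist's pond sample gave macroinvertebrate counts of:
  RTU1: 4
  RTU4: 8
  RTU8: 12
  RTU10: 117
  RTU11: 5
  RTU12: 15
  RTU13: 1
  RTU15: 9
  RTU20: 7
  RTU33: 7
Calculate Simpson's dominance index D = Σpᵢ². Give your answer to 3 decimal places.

0.419

Total N = 4+8+12+117+5+15+1+9+7+7 = 185, so the proportions are 0.02162, 0.04324, 0.06486, 0.63243, 0.02703, 0.08108, 0.00541, 0.04865, 0.03784, 0.03784 (working shown to 5 dp, full precision carried).
D = 0.02162² + 0.04324² + 0.06486² + 0.63243² + 0.02703² + 0.08108² + 0.00541² + 0.04865² + 0.03784² + 0.03784² = 0.00047 + 0.00187 + 0.00421 + 0.39997 + 0.00073 + 0.00657 + 0.00003 + 0.00237 + 0.00143 + 0.00143 = 0.41908.
To 3 decimal places, D = 0.419.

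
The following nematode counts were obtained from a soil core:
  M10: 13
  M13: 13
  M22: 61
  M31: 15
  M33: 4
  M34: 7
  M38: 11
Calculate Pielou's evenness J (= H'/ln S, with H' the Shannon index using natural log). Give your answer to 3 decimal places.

0.804

Total N = 13+13+61+15+4+7+11 = 124, so the proportions are 0.10484, 0.10484, 0.49194, 0.12097, 0.03226, 0.05645, 0.08871 (working shown to 5 dp, full precision carried).
H' = −Σ pᵢ ln pᵢ = −((-0.23645) + (-0.23645) + (-0.34898) + (-0.25551) + (-0.11077) + (-0.16226) + (-0.21489)) = 1.56531.
With S = 7 species, ln S = 1.94591, so J = 1.56531/1.94591 = 0.80441, i.e. 0.804 to 3 decimal places.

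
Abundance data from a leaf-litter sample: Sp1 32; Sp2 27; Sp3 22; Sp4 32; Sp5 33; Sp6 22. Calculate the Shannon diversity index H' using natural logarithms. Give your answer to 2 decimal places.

1.78

Total N = 32+27+22+32+33+22 = 168, so the proportions are 0.1905, 0.1607, 0.131, 0.1905, 0.1964, 0.131 (working shown to 4 dp, full precision carried).
Each pᵢ ln pᵢ term: 0.1905×(-1.6582)=-0.3159, 0.1607×(-1.8281)=-0.2938, 0.131×(-2.0329)=-0.2662, 0.1905×(-1.6582)=-0.3159, 0.1964×(-1.6275)=-0.3197, 0.131×(-2.0329)=-0.2662.
Sum = -1.7776, so H' = 1.78.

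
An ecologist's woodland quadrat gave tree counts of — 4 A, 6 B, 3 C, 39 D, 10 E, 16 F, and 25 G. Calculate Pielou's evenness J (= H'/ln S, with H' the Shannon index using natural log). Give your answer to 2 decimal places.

Total N = 4+6+3+39+10+16+25 = 103, so the proportions are 0.0388, 0.0583, 0.0291, 0.3786, 0.0971, 0.1553, 0.2427 (working shown to 4 dp, full precision carried).
H' = −Σ pᵢ ln pᵢ = −((-0.1262) + (-0.1656) + (-0.1030) + (-0.3677) + (-0.2264) + (-0.2893) + (-0.3437)) = 1.6218.
With S = 7 species, ln S = 1.9459, so J = 1.6218/1.9459 = 0.8335, i.e. 0.83 to 2 decimal places.

0.83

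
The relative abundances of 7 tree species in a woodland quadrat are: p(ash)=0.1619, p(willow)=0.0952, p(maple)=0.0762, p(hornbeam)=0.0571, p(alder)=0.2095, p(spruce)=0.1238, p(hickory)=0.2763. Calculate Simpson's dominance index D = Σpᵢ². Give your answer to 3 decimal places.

0.180

D = 0.1619² + 0.0952² + 0.0762² + 0.0571² + 0.2095² + 0.1238² + 0.2763² = 0.02621 + 0.00906 + 0.00581 + 0.00326 + 0.04389 + 0.01533 + 0.07634 = 0.17990 (working shown to 5 dp, full precision carried).
To 3 decimal places, D = 0.180.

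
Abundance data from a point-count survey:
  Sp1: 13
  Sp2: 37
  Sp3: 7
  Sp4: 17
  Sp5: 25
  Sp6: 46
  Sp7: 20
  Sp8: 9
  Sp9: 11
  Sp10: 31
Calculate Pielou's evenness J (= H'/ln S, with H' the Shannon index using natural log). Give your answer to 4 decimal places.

Total N = 13+37+7+17+25+46+20+9+11+31 = 216, so the proportions are 0.060185, 0.171296, 0.032407, 0.078704, 0.115741, 0.212963, 0.092593, 0.041667, 0.050926, 0.143519 (working shown to 6 dp, full precision carried).
H' = −Σ pᵢ ln pᵢ = −((-0.169140) + (-0.302228) + (-0.111137) + (-0.200070) + (-0.249584) + (-0.329376) + (-0.220328) + (-0.132419) + (-0.151626) + (-0.278611)) = 2.144520.
With S = 10 species, ln S = 2.302585, so J = 2.144520/2.302585 = 0.931353, i.e. 0.9314 to 4 decimal places.

0.9314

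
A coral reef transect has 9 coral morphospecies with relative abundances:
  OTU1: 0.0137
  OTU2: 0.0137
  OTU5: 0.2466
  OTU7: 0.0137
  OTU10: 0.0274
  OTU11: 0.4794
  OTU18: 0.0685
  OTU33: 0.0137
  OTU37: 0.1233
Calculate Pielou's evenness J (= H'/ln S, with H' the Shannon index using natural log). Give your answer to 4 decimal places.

0.6704

H' = −Σ pᵢ ln pᵢ = −((-0.058778) + (-0.058778) + (-0.345237) + (-0.058778) + (-0.098564) + (-0.352464) + (-0.183643) + (-0.058778) + (-0.258084)) = 1.473103 (working shown to 6 dp, full precision carried).
With S = 9 species, ln S = 2.197225, so J = 1.473103/2.197225 = 0.670438, i.e. 0.6704 to 4 decimal places.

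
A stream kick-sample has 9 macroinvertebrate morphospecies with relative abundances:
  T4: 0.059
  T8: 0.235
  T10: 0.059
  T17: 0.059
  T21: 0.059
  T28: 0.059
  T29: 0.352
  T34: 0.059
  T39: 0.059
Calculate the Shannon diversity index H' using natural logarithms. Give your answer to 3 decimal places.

1.877

Each pᵢ ln pᵢ term (working shown to 5 dp, full precision carried): 0.059×(-2.83022)=-0.16698, 0.235×(-1.44817)=-0.34032, 0.059×(-2.83022)=-0.16698, 0.059×(-2.83022)=-0.16698, 0.059×(-2.83022)=-0.16698, 0.059×(-2.83022)=-0.16698, 0.352×(-1.04412)=-0.36753, 0.059×(-2.83022)=-0.16698, 0.059×(-2.83022)=-0.16698.
Sum = -1.87673, so H' = 1.877.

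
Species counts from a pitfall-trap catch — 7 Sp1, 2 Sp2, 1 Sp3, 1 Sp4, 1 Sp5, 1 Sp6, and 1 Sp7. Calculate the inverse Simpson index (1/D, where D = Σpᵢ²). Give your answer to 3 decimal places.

3.379

Total N = 7+2+1+1+1+1+1 = 14, so the proportions are 0.5, 0.1428571, 0.0714286, 0.0714286, 0.0714286, 0.0714286, 0.0714286 (working shown to 7 dp, full precision carried).
D = 0.5² + 0.1428571² + 0.0714286² + 0.0714286² + 0.0714286² + 0.0714286² + 0.0714286² = 0.2500000 + 0.0204082 + 0.0051020 + 0.0051020 + 0.0051020 + 0.0051020 + 0.0051020 = 0.2959184.
So 1/D = 3.37931, i.e. 3.379 to 3 decimal places.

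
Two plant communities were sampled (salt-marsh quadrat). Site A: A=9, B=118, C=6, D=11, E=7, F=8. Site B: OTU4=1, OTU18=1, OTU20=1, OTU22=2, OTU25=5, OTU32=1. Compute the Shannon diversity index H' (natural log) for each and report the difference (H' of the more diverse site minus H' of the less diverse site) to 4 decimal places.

0.5601

Site A: N=159, proportions 0.056604, 0.742138, 0.037736, 0.069182, 0.044025, 0.050314, giving H' = 0.980224 (working shown to 6 dp, full precision carried).
Site B: N=11, proportions 0.090909, 0.090909, 0.090909, 0.181818, 0.454545, 0.090909, giving H' = 1.540306.
Difference = |0.980224 − 1.540306| = 0.560082, i.e. 0.5601 to 4 decimal places.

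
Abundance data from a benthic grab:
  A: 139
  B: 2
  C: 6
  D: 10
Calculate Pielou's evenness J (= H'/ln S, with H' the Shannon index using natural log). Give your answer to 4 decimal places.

Total N = 139+2+6+10 = 157, so the proportions are 0.88535, 0.012739, 0.038217, 0.063694 (working shown to 6 dp, full precision carried).
H' = −Σ pᵢ ln pᵢ = −((-0.107811) + (-0.055581) + (-0.124757) + (-0.175392)) = 0.463541.
With S = 4 species, ln S = 1.386294, so J = 0.463541/1.386294 = 0.334374, i.e. 0.3344 to 4 decimal places.

0.3344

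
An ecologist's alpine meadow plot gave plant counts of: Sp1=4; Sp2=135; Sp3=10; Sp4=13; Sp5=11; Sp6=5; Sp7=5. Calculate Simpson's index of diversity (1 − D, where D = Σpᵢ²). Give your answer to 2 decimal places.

0.44

Total N = 4+135+10+13+11+5+5 = 183, so the proportions are 0.0219, 0.7377, 0.0546, 0.071, 0.0601, 0.0273, 0.0273 (working shown to 4 dp, full precision carried).
D = 0.0219² + 0.7377² + 0.0546² + 0.071² + 0.0601² + 0.0273² + 0.0273² = 0.0005 + 0.5442 + 0.0030 + 0.0050 + 0.0036 + 0.0007 + 0.0007 = 0.5578.
So 1 − D = 0.4422, i.e. 0.44 to 2 decimal places.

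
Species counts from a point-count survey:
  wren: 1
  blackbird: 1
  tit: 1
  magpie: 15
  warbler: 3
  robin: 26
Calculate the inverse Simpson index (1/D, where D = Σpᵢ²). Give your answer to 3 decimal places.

Total N = 1+1+1+15+3+26 = 47, so the proportions are 0.0212766, 0.0212766, 0.0212766, 0.3191489, 0.0638298, 0.5531915 (working shown to 7 dp, full precision carried).
D = 0.0212766² + 0.0212766² + 0.0212766² + 0.3191489² + 0.0638298² + 0.5531915² = 0.0004527 + 0.0004527 + 0.0004527 + 0.1018560 + 0.0040742 + 0.3060208 = 0.4133092.
So 1/D = 2.419496, i.e. 2.419 to 3 decimal places.

2.419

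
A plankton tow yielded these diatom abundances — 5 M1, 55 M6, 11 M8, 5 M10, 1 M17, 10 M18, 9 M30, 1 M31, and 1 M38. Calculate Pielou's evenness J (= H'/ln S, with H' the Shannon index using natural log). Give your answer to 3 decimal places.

Total N = 5+55+11+5+1+10+9+1+1 = 98, so the proportions are 0.05102, 0.56122, 0.11224, 0.05102, 0.0102, 0.10204, 0.09184, 0.0102, 0.0102 (working shown to 5 dp, full precision carried).
H' = −Σ pᵢ ln pᵢ = −((-0.15181) + (-0.32418) + (-0.24549) + (-0.15181) + (-0.04679) + (-0.23290) + (-0.21928) + (-0.04679) + (-0.04679)) = 1.46583.
With S = 9 species, ln S = 2.19722, so J = 1.46583/2.19722 = 0.66713, i.e. 0.667 to 3 decimal places.

0.667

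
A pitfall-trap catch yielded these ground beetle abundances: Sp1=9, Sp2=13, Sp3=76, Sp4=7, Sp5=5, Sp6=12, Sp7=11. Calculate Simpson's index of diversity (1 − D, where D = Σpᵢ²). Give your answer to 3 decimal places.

0.640

Total N = 9+13+76+7+5+12+11 = 133, so the proportions are 0.06767, 0.09774, 0.57143, 0.05263, 0.03759, 0.09023, 0.08271 (working shown to 5 dp, full precision carried).
D = 0.06767² + 0.09774² + 0.57143² + 0.05263² + 0.03759² + 0.09023² + 0.08271² = 0.00458 + 0.00955 + 0.32653 + 0.00277 + 0.00141 + 0.00814 + 0.00684 = 0.35983.
So 1 − D = 0.64017, i.e. 0.640 to 3 decimal places.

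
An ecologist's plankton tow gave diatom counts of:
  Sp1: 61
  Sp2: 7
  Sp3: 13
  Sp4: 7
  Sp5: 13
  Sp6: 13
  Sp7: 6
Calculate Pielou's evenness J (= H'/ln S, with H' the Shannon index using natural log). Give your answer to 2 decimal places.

Total N = 61+7+13+7+13+13+6 = 120, so the proportions are 0.5083, 0.0583, 0.1083, 0.0583, 0.1083, 0.1083, 0.05 (working shown to 4 dp, full precision carried).
H' = −Σ pᵢ ln pᵢ = −((-0.3439) + (-0.1658) + (-0.2408) + (-0.1658) + (-0.2408) + (-0.2408) + (-0.1498)) = 1.5476.
With S = 7 species, ln S = 1.9459, so J = 1.5476/1.9459 = 0.7953, i.e. 0.80 to 2 decimal places.

0.80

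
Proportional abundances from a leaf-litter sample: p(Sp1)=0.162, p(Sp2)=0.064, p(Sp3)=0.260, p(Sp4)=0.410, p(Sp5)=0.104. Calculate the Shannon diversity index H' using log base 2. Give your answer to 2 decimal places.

Each pᵢ log₂ pᵢ term (working shown to 4 dp, full precision carried): 0.162×(-2.6259)=-0.4254, 0.064×(-3.9658)=-0.2538, 0.26×(-1.9434)=-0.5053, 0.41×(-1.2863)=-0.5274, 0.104×(-3.2653)=-0.3396.
Sum = -2.0515, so H' = 2.05.

2.05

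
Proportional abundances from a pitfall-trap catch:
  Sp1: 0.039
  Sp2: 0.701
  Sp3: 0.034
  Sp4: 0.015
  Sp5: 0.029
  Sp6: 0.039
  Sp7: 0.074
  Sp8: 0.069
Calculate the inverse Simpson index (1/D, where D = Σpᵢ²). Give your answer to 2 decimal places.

D = 0.039² + 0.701² + 0.034² + 0.015² + 0.029² + 0.039² + 0.074² + 0.069² = 0.00152 + 0.49140 + 0.00116 + 0.00022 + 0.00084 + 0.00152 + 0.00548 + 0.00476 = 0.50690 (working shown to 5 dp, full precision carried).
So 1/D = 1.9728, i.e. 1.97 to 2 decimal places.

1.97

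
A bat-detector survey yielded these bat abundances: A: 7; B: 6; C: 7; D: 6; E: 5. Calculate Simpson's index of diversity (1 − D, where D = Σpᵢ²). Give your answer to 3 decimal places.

0.797

Total N = 7+6+7+6+5 = 31, so the proportions are 0.22581, 0.19355, 0.22581, 0.19355, 0.16129 (working shown to 5 dp, full precision carried).
D = 0.22581² + 0.19355² + 0.22581² + 0.19355² + 0.16129² = 0.05099 + 0.03746 + 0.05099 + 0.03746 + 0.02601 = 0.20291.
So 1 − D = 0.79709, i.e. 0.797 to 3 decimal places.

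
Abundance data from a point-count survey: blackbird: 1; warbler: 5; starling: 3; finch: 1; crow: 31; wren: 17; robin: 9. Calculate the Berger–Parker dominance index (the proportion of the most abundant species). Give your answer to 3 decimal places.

Total N = 1+5+3+1+31+17+9 = 67, so the proportions are 0.01493, 0.07463, 0.04478, 0.01493, 0.46269, 0.25373, 0.13433 (working shown to 5 dp, full precision carried).
The largest proportion is 0.46269, i.e. d = 0.463 to 3 decimal places.

0.463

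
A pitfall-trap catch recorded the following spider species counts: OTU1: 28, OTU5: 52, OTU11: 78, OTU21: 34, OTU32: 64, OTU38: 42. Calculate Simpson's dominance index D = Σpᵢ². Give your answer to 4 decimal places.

Total N = 28+52+78+34+64+42 = 298, so the proportions are 0.09396, 0.174497, 0.261745, 0.114094, 0.214765, 0.14094 (working shown to 6 dp, full precision carried).
D = 0.09396² + 0.174497² + 0.261745² + 0.114094² + 0.214765² + 0.14094² = 0.008828 + 0.030449 + 0.068510 + 0.013017 + 0.046124 + 0.019864 = 0.186793.
To 4 decimal places, D = 0.1868.

0.1868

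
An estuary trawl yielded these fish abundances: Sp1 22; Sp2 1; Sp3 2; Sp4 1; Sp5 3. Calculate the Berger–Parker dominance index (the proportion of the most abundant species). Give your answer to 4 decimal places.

Total N = 22+1+2+1+3 = 29, so the proportions are 0.758621, 0.034483, 0.068966, 0.034483, 0.103448 (working shown to 6 dp, full precision carried).
The largest proportion is 0.758621, i.e. d = 0.7586 to 4 decimal places.

0.7586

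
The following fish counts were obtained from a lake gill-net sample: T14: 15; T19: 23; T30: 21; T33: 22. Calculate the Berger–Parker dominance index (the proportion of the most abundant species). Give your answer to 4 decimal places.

0.2840

Total N = 15+23+21+22 = 81, so the proportions are 0.185185, 0.283951, 0.259259, 0.271605 (working shown to 6 dp, full precision carried).
The largest proportion is 0.283951, i.e. d = 0.2840 to 4 decimal places.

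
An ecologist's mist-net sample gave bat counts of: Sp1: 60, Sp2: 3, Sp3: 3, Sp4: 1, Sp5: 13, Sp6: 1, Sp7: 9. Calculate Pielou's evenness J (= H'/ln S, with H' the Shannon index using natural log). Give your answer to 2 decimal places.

Total N = 60+3+3+1+13+1+9 = 90, so the proportions are 0.6667, 0.0333, 0.0333, 0.0111, 0.1444, 0.0111, 0.1 (working shown to 4 dp, full precision carried).
H' = −Σ pᵢ ln pᵢ = −((-0.2703) + (-0.1134) + (-0.1134) + (-0.0500) + (-0.2795) + (-0.0500) + (-0.2303)) = 1.1068.
With S = 7 species, ln S = 1.9459, so J = 1.1068/1.9459 = 0.5688, i.e. 0.57 to 2 decimal places.

0.57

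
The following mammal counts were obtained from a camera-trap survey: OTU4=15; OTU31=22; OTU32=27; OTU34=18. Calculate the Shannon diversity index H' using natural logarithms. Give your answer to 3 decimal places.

1.362

Total N = 15+22+27+18 = 82, so the proportions are 0.18293, 0.26829, 0.32927, 0.21951 (working shown to 5 dp, full precision carried).
Each pᵢ ln pᵢ term: 0.18293×(-1.69867)=-0.31073, 0.26829×(-1.31568)=-0.35299, 0.32927×(-1.11088)=-0.36578, 0.21951×(-1.51635)=-0.33286.
Sum = -1.36235, so H' = 1.362.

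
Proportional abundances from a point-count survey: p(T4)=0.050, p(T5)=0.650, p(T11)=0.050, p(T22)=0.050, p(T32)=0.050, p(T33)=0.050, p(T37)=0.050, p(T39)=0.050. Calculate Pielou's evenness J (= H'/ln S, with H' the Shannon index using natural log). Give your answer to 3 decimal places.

0.639

H' = −Σ pᵢ ln pᵢ = −((-0.14979) + (-0.28001) + (-0.14979) + (-0.14979) + (-0.14979) + (-0.14979) + (-0.14979) + (-0.14979)) = 1.32852 (working shown to 5 dp, full precision carried).
With S = 8 species, ln S = 2.07944, so J = 1.32852/2.07944 = 0.63888, i.e. 0.639 to 3 decimal places.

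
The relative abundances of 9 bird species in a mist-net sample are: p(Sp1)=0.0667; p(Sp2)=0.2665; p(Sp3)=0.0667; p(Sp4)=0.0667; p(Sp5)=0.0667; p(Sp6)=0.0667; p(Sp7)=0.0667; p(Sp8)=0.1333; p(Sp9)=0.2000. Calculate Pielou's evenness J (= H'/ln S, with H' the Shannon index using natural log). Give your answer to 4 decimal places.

0.9223

H' = −Σ pᵢ ln pᵢ = −((-0.180594) + (-0.352415) + (-0.180594) + (-0.180594) + (-0.180594) + (-0.180594) + (-0.180594) + (-0.268620) + (-0.321888)) = 2.026484 (working shown to 6 dp, full precision carried).
With S = 9 species, ln S = 2.197225, so J = 2.026484/2.197225 = 0.922292, i.e. 0.9223 to 4 decimal places.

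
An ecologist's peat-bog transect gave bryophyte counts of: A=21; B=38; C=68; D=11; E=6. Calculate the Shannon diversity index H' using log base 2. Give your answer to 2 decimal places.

Total N = 21+38+68+11+6 = 144, so the proportions are 0.1458, 0.2639, 0.4722, 0.0764, 0.0417 (working shown to 4 dp, full precision carried).
Each pᵢ log₂ pᵢ term: 0.1458×(-2.7776)=-0.4051, 0.2639×(-1.9220)=-0.5072, 0.4722×(-1.0825)=-0.5112, 0.0764×(-3.7105)=-0.2834, 0.0417×(-4.5850)=-0.1910.
Sum = -1.8979, so H' = 1.90.

1.90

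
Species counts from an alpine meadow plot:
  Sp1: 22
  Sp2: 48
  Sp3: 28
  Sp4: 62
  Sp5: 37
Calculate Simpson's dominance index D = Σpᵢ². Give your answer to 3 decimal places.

Total N = 22+48+28+62+37 = 197, so the proportions are 0.11168, 0.24365, 0.14213, 0.31472, 0.18782 (working shown to 5 dp, full precision carried).
D = 0.11168² + 0.24365² + 0.14213² + 0.31472² + 0.18782² = 0.01247 + 0.05937 + 0.02020 + 0.09905 + 0.03528 = 0.22637.
To 3 decimal places, D = 0.226.

0.226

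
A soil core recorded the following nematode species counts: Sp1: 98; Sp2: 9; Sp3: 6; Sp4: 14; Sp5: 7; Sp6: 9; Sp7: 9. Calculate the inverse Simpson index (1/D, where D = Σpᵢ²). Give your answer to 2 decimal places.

Total N = 98+9+6+14+7+9+9 = 152, so the proportions are 0.64474, 0.05921, 0.03947, 0.09211, 0.04605, 0.05921, 0.05921 (working shown to 5 dp, full precision carried).
D = 0.64474² + 0.05921² + 0.03947² + 0.09211² + 0.04605² + 0.05921² + 0.05921² = 0.41569 + 0.00351 + 0.00156 + 0.00848 + 0.00212 + 0.00351 + 0.00351 = 0.43837.
So 1/D = 2.2812, i.e. 2.28 to 2 decimal places.

2.28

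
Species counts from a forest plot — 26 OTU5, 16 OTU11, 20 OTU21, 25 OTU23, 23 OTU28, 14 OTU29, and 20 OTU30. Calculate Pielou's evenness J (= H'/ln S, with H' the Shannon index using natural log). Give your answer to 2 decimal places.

Total N = 26+16+20+25+23+14+20 = 144, so the proportions are 0.1806, 0.1111, 0.1389, 0.1736, 0.1597, 0.0972, 0.1389 (working shown to 4 dp, full precision carried).
H' = −Σ pᵢ ln pᵢ = −((-0.3091) + (-0.2441) + (-0.2742) + (-0.3040) + (-0.2930) + (-0.2266) + (-0.2742)) = 1.9251.
With S = 7 species, ln S = 1.9459, so J = 1.9251/1.9459 = 0.9893, i.e. 0.99 to 2 decimal places.

0.99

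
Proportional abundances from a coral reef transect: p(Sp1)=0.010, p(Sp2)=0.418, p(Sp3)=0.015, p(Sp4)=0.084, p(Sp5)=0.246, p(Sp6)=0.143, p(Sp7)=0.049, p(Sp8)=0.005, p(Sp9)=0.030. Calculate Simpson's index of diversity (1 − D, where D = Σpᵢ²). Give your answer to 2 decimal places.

0.73

D = 0.01² + 0.418² + 0.015² + 0.084² + 0.246² + 0.143² + 0.049² + 0.005² + 0.03² = 0.0001 + 0.1747 + 0.0002 + 0.0071 + 0.0605 + 0.0204 + 0.0024 + 0.0000 + 0.0009 = 0.2664 (working shown to 4 dp, full precision carried).
So 1 − D = 0.7336, i.e. 0.73 to 2 decimal places.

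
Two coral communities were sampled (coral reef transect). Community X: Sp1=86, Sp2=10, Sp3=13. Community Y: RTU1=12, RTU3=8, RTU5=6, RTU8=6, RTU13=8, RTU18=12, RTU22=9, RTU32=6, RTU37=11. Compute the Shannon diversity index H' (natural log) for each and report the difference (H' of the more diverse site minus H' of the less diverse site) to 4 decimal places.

Community X: N=109, proportions 0.788991, 0.091743, 0.119266, giving H' = 0.659751 (working shown to 6 dp, full precision carried).
Community Y: N=78, proportions 0.153846, 0.102564, 0.076923, 0.076923, 0.102564, 0.153846, 0.115385, 0.076923, 0.141026, giving H' = 2.160396.
Difference = |0.659751 − 2.160396| = 1.500645, i.e. 1.5006 to 4 decimal places.

1.5006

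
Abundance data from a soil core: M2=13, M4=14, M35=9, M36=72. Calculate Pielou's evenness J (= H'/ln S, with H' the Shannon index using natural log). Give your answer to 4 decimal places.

Total N = 13+14+9+72 = 108, so the proportions are 0.12037, 0.12963, 0.083333, 0.666667 (working shown to 6 dp, full precision carried).
H' = −Σ pᵢ ln pᵢ = −((-0.254846) + (-0.264843) + (-0.207076) + (-0.270310)) = 0.997075.
With S = 4 species, ln S = 1.386294, so J = 0.997075/1.386294 = 0.719237, i.e. 0.7192 to 4 decimal places.

0.7192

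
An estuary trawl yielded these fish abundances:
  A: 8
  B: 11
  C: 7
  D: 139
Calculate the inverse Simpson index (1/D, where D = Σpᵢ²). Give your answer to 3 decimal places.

Total N = 8+11+7+139 = 165, so the proportions are 0.048485, 0.066667, 0.042424, 0.842424 (working shown to 6 dp, full precision carried).
D = 0.048485² + 0.066667² + 0.042424² + 0.842424² = 0.002351 + 0.004444 + 0.001800 + 0.709679 = 0.718274.
So 1/D = 1.39223, i.e. 1.392 to 3 decimal places.

1.392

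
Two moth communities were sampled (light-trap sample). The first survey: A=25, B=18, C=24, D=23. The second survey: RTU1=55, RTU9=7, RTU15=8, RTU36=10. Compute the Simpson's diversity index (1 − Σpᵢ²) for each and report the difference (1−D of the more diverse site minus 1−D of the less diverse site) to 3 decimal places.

The first survey: N=90, proportions 0.27778, 0.2, 0.26667, 0.25556, giving 1−D = 0.74642 (working shown to 5 dp, full precision carried).
The second survey: N=80, proportions 0.6875, 0.0875, 0.1, 0.125, giving 1−D = 0.49406.
Difference = |0.74642 − 0.49406| = 0.25236, i.e. 0.252 to 3 decimal places.

0.252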